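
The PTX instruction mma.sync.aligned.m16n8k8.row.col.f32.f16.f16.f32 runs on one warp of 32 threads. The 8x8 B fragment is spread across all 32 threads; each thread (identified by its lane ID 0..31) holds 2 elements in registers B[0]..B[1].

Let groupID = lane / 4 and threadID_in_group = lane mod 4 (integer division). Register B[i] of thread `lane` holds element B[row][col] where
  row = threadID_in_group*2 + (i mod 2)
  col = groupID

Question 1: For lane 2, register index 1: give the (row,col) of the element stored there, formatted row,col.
5,0

lane 2: gid=0 (2/4), tid=2 (2%4)
i=1: r=2*2+1=5, c=gid=0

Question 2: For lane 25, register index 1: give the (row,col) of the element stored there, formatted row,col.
lane 25->25/4=6, 25 mod 4=1
i=1  r:2·1+1->3  c:6

3,6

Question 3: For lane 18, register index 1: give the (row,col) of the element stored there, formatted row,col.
5,4

18: gr=4,th=2
[1] (2*2+1,4) = (5,4)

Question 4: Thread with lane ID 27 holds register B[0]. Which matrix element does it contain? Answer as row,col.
lane 27: g=6 (27/4), t=3 (27%4)
i=0: r=3*2+0=6, c=g=6

6,6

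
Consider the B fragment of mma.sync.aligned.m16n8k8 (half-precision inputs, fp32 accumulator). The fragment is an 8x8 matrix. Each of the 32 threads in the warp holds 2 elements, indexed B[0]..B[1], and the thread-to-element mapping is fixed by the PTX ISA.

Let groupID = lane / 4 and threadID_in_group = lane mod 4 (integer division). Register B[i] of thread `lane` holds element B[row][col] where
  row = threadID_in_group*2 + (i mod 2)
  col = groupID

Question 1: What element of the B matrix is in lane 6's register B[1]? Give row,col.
L=6⇒gr=6>>2=1, th=6&3=2
[1]⇒row 2·2+1=5  col gr=1

5,1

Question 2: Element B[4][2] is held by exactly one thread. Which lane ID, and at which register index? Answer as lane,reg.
10,0

c:2=>grp=2  r:4=>tig=2,lo=0
L=2*4+2=10  i=0=0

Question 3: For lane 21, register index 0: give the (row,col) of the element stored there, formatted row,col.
2,5

21: G=5,T=1
[0] (1*2+0,5) = (2,5)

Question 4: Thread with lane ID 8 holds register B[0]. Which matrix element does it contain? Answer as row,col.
0,2

8: gr=2,th=0
[0] (0*2+0,2) = (0,2)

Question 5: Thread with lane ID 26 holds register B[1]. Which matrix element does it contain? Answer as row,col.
lane 26: g=6 (26/4), t=2 (26%4)
i=1: r=2*2+1=5, c=g=6

5,6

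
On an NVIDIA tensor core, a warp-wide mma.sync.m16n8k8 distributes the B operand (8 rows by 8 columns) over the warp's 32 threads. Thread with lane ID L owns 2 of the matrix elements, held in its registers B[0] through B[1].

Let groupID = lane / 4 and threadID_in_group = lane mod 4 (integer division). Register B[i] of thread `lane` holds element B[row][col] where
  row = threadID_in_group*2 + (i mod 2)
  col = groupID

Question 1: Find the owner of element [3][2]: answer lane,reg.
9,1

c: 2->gid=2  r: 3->tid=1,i&1=1
L=2*4+1=9  i=1=1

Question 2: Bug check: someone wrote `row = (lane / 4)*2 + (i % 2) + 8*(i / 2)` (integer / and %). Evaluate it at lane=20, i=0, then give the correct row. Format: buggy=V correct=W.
buggy=10 correct=0

`(lane / 4)*2 + (i % 2) + 8*(i / 2)`[20,0]=>10
lane 20: grp=5 (20/4), tig=0 (20%4)
i=0: r=0*2+0=0, c=grp=5
row: 10 vs 0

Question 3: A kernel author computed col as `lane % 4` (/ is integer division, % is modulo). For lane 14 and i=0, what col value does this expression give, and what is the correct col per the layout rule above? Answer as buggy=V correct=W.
buggy=2 correct=3

`lane % 4`[14,0]⇒2
14: gr=3,th=2
[0] (2*2+0,3) = (4,3)
col: 2 vs 3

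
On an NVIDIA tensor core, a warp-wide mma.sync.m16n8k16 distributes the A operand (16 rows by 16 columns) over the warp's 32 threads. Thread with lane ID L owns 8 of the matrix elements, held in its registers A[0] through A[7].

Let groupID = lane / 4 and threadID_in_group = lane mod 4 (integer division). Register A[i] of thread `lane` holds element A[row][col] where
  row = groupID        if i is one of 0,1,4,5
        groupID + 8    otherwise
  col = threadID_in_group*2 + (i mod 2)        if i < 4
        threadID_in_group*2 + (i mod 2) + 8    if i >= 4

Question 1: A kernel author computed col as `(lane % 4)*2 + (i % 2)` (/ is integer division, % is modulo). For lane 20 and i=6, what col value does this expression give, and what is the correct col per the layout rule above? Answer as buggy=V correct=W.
buggy=0 correct=8

`(lane % 4)*2 + (i % 2)`[20,6]=>0
L=20=>grp=20>>2=5, tig=20&3=0
[6]=>row 5+8=13  col 0·2+0+8=8
col: 0 vs 8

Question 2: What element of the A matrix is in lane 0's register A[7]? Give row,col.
L=0⇒gr=0>>2=0, th=0&3=0
[7]⇒row 0+8=8  col 0·2+1+8=9

8,9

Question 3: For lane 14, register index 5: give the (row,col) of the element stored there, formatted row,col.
lane 14: G=3 (14/4), T=2 (14%4)
i=5: r=3+0=3, c=2*2+1+8=13

3,13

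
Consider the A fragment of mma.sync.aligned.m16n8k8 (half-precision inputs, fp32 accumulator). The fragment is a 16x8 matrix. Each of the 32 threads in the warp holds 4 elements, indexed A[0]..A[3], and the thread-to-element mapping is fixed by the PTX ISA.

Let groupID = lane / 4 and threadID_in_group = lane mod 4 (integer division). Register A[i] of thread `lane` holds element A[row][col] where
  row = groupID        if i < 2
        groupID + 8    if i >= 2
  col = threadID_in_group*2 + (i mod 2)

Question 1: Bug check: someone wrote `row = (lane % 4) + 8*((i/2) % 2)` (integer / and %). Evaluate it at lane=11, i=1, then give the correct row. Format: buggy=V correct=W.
`(lane % 4) + 8*((i/2) % 2)`[11,1]->3
lane 11->11/4=2, 11 mod 4=3
i=1  r:2+0->2  c:2·3+1->7
row: 3 vs 2

buggy=3 correct=2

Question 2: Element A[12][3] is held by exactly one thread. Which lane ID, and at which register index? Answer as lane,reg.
r=12⇒gr=4,Rb=1  c=3⇒th=1,odd=1
L=4*4+1=17  i=1*2+1=3

17,3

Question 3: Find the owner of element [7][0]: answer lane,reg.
28,0

r=7->g=7,rb=0  c=0->t=0,b0=0
L=7*4+0=28  i=0*2+0=0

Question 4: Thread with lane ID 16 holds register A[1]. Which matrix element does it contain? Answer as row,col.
L=16->gid=16>>2=4, tid=16&3=0
[1]->row 4+0=4  col 0·2+1=1

4,1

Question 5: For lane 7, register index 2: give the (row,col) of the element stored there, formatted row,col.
9,6

lane 7→7/4=1, 7 mod 4=3
i=2  r:1+8→9  c:2·3+0→6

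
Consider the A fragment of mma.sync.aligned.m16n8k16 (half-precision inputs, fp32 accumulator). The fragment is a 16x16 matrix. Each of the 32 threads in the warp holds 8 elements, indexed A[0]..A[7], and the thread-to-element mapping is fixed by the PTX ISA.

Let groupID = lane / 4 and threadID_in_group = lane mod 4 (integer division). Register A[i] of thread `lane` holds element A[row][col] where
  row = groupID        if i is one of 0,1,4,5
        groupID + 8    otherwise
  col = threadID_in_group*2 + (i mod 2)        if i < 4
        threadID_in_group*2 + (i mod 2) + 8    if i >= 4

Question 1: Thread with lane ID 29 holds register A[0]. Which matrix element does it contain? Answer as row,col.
lane 29: gr=7 (29/4), th=1 (29%4)
i=0: r=7+0=7, c=1*2+0+0=2

7,2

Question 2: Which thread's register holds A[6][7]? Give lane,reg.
r=6→G=6,rhi=0  c=7→chi=0,T=3,p=1
L=6*4+3=27  i=0*4+0*2+1=1

27,1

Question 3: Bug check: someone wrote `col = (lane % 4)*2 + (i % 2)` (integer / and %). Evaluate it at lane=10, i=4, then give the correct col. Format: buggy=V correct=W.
buggy=4 correct=12

`(lane % 4)*2 + (i % 2)`[10,4]->4
lane 10->10/4=2, 10 mod 4=2
i=4  r:2+0->2  c:2·2+0+8->12
col: 4 vs 12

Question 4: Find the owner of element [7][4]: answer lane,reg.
r:7=>grp=7,rB=0  c:4=>cB=0,tig=2,lo=0
L=7*4+2=30  i=0*4+0*2+0=0

30,0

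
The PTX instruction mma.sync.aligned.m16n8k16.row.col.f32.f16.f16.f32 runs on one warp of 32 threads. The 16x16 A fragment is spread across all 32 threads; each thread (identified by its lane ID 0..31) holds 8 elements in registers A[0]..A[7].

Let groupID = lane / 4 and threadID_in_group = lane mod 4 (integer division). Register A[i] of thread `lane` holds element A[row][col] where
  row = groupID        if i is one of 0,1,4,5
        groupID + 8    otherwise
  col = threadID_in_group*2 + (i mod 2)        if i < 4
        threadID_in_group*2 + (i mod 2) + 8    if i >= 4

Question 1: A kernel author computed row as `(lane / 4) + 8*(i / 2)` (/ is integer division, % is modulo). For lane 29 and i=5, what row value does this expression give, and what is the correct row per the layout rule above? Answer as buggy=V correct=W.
buggy=23 correct=7

`(lane / 4) + 8*(i / 2)`[29,5]=>23
L=29=>grp=29>>2=7, tig=29&3=1
[5]=>row 7+0=7  col 1·2+1+8=11
row: 23 vs 7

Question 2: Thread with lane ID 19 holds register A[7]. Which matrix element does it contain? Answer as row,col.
12,15

L=19=>grp=19>>2=4, tig=19&3=3
[7]=>row 4+8=12  col 3·2+1+8=15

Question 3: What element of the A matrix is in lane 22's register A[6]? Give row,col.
lane 22->22/4=5, 22 mod 4=2
i=6  r:5+8->13  c:2·2+0+8->12

13,12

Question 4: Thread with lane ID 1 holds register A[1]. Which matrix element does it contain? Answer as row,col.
0,3

1: gr=0,th=1
[1] (0+0,1*2+1+0) = (0,3)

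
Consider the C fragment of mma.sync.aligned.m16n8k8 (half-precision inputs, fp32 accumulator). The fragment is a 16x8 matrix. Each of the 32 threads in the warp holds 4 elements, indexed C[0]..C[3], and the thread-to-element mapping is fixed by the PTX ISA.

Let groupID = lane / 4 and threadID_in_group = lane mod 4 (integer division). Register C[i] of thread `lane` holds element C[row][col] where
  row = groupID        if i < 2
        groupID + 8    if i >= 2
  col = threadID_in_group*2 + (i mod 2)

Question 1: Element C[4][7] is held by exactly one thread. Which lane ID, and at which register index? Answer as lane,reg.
r=4⇒gr=4,Rb=0  c=7⇒th=3,odd=1
L=4*4+3=19  i=0*2+1=1

19,1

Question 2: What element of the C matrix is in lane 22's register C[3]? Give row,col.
13,5

L=22->g=22>>2=5, t=22&3=2
[3]->row 5+8=13  col 2·2+1=5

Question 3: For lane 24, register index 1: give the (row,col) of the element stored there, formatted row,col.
6,1

lane 24: gid=6 (24/4), tid=0 (24%4)
i=1: r=6+0=6, c=0*2+1=1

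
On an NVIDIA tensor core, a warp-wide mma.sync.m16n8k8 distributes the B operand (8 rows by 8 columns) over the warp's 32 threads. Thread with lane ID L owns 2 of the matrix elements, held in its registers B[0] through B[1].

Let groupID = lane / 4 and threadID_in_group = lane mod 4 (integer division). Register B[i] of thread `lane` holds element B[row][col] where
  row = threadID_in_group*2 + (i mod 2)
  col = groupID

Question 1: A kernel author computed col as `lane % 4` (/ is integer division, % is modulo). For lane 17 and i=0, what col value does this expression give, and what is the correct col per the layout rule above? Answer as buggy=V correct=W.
`lane % 4`[17,0]→1
lane 17: G=4 (17/4), T=1 (17%4)
i=0: r=1*2+0=2, c=G=4
col: 1 vs 4

buggy=1 correct=4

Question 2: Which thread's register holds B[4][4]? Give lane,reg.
c:4=>grp=4  r:4=>tig=2,lo=0
L=4*4+2=18  i=0=0

18,0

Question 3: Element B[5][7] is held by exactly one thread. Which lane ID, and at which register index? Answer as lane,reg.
c=7⇒gr=7  r=5⇒th=2,odd=1
L=7*4+2=30  i=1=1

30,1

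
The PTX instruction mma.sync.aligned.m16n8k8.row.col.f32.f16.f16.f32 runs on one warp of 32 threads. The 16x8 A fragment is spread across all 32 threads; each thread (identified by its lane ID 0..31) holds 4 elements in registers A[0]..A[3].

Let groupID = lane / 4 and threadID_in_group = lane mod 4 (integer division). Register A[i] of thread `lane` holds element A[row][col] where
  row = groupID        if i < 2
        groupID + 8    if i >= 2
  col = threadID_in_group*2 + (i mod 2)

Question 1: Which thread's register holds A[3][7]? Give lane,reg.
15,1

r=3→G=3,rhi=0  c=7→T=3,p=1
L=3*4+3=15  i=0*2+1=1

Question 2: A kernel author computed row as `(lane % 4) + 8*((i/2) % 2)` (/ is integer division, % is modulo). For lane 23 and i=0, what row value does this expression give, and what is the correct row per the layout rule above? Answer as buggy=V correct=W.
`(lane % 4) + 8*((i/2) % 2)`[23,0]=>3
lane 23: grp=5 (23/4), tig=3 (23%4)
i=0: r=5+0=5, c=3*2+0=6
row: 3 vs 5

buggy=3 correct=5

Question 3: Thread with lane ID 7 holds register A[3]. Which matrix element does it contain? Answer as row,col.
7: g=1,t=3
[3] (1+8,3*2+1) = (9,7)

9,7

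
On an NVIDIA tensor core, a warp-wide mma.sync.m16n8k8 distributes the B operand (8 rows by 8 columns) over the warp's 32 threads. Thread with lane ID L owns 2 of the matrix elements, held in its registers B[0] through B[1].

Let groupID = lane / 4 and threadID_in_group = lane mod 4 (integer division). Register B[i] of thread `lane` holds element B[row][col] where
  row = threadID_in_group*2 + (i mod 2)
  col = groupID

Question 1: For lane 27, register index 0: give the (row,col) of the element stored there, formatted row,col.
6,6

lane 27⇒27/4=6, 27 mod 4=3
i=0  r:2·3+0⇒6  c:6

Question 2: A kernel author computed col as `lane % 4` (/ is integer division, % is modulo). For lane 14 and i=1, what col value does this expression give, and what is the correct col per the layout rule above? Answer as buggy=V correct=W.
`lane % 4`[14,1]=>2
L=14=>grp=14>>2=3, tig=14&3=2
[1]=>row 2·2+1=5  col grp=3
col: 2 vs 3

buggy=2 correct=3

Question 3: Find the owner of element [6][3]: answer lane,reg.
15,0

c=3→G=3  r=6→T=3,p=0
L=3*4+3=15  i=0=0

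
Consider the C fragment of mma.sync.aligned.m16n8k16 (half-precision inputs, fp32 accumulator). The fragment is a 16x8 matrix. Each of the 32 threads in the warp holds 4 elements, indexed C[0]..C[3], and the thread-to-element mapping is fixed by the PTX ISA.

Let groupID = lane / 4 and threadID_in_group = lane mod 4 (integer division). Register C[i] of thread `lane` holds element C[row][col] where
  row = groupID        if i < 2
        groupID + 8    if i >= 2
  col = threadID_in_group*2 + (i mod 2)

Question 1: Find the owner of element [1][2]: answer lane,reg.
5,0

r=1->g=1,rb=0  c=2->t=1,b0=0
L=1*4+1=5  i=0*2+0=0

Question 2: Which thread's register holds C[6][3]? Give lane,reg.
25,1

r=6→G=6,rhi=0  c=3→T=1,p=1
L=6*4+1=25  i=0*2+1=1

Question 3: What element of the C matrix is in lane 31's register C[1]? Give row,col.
lane 31: gid=7 (31/4), tid=3 (31%4)
i=1: r=7+0=7, c=3*2+1=7

7,7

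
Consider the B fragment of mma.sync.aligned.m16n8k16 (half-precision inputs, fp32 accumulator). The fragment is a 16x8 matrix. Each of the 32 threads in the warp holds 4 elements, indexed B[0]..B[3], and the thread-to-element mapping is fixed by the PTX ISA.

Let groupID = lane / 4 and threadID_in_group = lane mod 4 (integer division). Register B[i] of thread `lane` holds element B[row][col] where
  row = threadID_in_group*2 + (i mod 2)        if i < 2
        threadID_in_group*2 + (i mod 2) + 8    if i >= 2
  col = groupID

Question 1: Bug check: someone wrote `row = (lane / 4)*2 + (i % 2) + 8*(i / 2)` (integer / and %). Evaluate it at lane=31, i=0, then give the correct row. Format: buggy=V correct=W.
buggy=14 correct=6

`(lane / 4)*2 + (i % 2) + 8*(i / 2)`[31,0]→14
L=31→G=31>>2=7, T=31&3=3
[0]→row 3·2+0+0=6  col G=7
row: 14 vs 6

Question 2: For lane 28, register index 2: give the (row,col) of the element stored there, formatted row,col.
8,7

lane 28: grp=7 (28/4), tig=0 (28%4)
i=2: r=0*2+0+8=8, c=grp=7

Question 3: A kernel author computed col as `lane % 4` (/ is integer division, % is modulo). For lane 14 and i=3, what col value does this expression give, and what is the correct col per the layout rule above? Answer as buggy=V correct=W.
buggy=2 correct=3

`lane % 4`[14,3]→2
lane 14→14/4=3, 14 mod 4=2
i=3  r:2·2+1+8→13  c:3
col: 2 vs 3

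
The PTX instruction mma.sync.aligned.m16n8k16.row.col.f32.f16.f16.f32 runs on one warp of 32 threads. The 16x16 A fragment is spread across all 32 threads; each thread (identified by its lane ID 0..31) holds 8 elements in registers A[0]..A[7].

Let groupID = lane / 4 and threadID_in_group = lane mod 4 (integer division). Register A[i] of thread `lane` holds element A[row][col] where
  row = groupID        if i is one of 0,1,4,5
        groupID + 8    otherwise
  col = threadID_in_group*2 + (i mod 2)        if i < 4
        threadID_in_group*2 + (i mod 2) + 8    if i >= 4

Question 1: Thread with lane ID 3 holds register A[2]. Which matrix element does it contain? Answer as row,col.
8,6

L=3->gid=3>>2=0, tid=3&3=3
[2]->row 0+8=8  col 3·2+0+0=6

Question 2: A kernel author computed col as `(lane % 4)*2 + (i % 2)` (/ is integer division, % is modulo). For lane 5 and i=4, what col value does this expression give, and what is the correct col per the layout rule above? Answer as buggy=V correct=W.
`(lane % 4)*2 + (i % 2)`[5,4]->2
lane 5: gid=1 (5/4), tid=1 (5%4)
i=4: r=1+0=1, c=1*2+0+8=10
col: 2 vs 10

buggy=2 correct=10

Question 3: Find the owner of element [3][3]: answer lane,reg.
13,1

r:3=>grp=3,rB=0  c:3=>cB=0,tig=1,lo=1
L=3*4+1=13  i=0*4+0*2+1=1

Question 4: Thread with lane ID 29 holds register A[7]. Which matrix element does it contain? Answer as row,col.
L=29⇒gr=29>>2=7, th=29&3=1
[7]⇒row 7+8=15  col 1·2+1+8=11

15,11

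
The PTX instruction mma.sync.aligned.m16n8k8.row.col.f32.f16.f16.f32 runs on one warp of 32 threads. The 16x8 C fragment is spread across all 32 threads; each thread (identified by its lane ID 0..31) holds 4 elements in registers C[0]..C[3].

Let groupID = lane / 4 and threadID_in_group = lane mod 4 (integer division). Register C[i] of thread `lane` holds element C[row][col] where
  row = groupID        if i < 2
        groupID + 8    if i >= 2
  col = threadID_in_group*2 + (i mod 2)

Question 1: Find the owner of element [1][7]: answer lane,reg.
7,1

r=1→G=1,rhi=0  c=7→T=3,p=1
L=1*4+3=7  i=0*2+1=1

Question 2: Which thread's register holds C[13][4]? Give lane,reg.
22,2

r=13⇒gr=5,Rb=1  c=4⇒th=2,odd=0
L=5*4+2=22  i=1*2+0=2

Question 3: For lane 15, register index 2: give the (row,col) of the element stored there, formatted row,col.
lane 15: g=3 (15/4), t=3 (15%4)
i=2: r=3+8=11, c=3*2+0=6

11,6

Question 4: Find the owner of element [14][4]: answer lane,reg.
26,2

r:14=>grp=6,rB=1  c:4=>tig=2,lo=0
L=6*4+2=26  i=1*2+0=2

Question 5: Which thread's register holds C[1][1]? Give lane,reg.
r: 1->gid=1,r8=0  c: 1->tid=0,i&1=1
L=1*4+0=4  i=0*2+1=1

4,1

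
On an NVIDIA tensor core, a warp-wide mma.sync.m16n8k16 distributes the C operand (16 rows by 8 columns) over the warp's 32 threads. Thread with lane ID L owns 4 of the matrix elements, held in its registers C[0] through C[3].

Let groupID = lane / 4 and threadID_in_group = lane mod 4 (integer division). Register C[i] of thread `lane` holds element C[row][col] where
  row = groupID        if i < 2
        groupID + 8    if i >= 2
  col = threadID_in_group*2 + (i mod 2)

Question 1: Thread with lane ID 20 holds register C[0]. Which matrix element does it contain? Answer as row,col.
20: gid=5,tid=0
[0] (5+0,0*2+0) = (5,0)

5,0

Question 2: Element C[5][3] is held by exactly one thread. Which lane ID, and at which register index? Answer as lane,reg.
21,1

r=5⇒gr=5,Rb=0  c=3⇒th=1,odd=1
L=5*4+1=21  i=0*2+1=1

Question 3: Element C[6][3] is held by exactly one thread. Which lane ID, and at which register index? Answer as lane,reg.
r=6->g=6,rb=0  c=3->t=1,b0=1
L=6*4+1=25  i=0*2+1=1

25,1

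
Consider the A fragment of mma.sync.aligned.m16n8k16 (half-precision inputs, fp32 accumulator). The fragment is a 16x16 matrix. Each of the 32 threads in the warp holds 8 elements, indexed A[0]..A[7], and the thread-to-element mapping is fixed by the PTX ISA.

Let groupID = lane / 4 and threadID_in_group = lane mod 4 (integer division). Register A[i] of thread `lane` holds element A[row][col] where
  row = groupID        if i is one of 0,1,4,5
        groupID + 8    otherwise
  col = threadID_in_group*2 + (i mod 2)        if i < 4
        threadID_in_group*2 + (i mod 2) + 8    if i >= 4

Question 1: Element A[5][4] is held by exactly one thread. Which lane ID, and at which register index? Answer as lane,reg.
22,0

r=5->g=5,rb=0  c=4->cb=0,t=2,b0=0
L=5*4+2=22  i=0*4+0*2+0=0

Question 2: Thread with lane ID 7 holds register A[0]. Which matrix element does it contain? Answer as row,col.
L=7⇒gr=7>>2=1, th=7&3=3
[0]⇒row 1+0=1  col 3·2+0+0=6

1,6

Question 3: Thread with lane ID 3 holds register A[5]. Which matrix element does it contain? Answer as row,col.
L=3⇒gr=3>>2=0, th=3&3=3
[5]⇒row 0+0=0  col 3·2+1+8=15

0,15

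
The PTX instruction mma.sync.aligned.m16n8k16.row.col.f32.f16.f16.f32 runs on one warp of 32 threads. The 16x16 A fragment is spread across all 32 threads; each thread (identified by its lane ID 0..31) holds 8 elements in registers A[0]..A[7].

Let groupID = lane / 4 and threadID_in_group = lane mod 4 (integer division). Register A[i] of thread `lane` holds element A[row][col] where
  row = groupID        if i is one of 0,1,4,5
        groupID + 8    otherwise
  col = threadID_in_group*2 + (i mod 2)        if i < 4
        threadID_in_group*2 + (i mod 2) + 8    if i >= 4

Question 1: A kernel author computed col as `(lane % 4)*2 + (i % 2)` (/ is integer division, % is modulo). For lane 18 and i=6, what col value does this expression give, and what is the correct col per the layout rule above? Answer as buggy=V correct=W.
`(lane % 4)*2 + (i % 2)`[18,6]=>4
L=18=>grp=18>>2=4, tig=18&3=2
[6]=>row 4+8=12  col 2·2+0+8=12
col: 4 vs 12

buggy=4 correct=12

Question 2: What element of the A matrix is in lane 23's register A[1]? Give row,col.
23: G=5,T=3
[1] (5+0,3*2+1+0) = (5,7)

5,7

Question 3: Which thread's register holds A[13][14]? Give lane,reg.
r=13→G=5,rhi=1  c=14→chi=1,T=3,p=0
L=5*4+3=23  i=1*4+1*2+0=6

23,6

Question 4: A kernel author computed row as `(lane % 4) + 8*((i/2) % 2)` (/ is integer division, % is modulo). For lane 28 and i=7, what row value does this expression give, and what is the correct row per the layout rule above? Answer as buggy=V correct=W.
buggy=8 correct=15

`(lane % 4) + 8*((i/2) % 2)`[28,7]→8
L=28→G=28>>2=7, T=28&3=0
[7]→row 7+8=15  col 0·2+1+8=9
row: 8 vs 15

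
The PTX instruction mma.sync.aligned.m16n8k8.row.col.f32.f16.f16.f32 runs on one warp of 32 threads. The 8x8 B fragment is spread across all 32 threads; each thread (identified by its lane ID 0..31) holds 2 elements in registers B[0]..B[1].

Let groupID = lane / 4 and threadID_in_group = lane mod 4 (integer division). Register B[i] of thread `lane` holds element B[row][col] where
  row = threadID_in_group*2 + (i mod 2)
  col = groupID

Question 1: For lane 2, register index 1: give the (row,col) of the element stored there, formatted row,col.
5,0

lane 2->2/4=0, 2 mod 4=2
i=1  r:2·2+1->5  c:0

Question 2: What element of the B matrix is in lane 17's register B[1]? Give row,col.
3,4

lane 17: gr=4 (17/4), th=1 (17%4)
i=1: r=1*2+1=3, c=gr=4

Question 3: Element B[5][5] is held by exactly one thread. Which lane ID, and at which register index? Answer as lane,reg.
22,1

c=5→G=5  r=5→T=2,p=1
L=5*4+2=22  i=1=1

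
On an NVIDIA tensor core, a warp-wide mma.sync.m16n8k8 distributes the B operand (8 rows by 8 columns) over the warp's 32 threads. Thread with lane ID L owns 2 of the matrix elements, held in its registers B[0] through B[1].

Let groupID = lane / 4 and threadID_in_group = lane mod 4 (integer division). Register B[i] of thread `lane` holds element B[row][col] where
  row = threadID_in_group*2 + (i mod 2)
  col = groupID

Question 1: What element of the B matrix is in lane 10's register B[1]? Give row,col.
5,2

10: gr=2,th=2
[1] (2*2+1,2) = (5,2)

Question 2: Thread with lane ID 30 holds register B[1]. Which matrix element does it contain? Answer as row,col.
5,7

lane 30->30/4=7, 30 mod 4=2
i=1  r:2·2+1->5  c:7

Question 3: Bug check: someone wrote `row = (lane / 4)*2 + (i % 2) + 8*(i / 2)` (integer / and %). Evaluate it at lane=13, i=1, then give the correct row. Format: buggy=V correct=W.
`(lane / 4)*2 + (i % 2) + 8*(i / 2)`[13,1]->7
13: gid=3,tid=1
[1] (1*2+1,3) = (3,3)
row: 7 vs 3

buggy=7 correct=3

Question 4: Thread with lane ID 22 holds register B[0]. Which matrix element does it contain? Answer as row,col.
L=22->g=22>>2=5, t=22&3=2
[0]->row 2·2+0=4  col g=5

4,5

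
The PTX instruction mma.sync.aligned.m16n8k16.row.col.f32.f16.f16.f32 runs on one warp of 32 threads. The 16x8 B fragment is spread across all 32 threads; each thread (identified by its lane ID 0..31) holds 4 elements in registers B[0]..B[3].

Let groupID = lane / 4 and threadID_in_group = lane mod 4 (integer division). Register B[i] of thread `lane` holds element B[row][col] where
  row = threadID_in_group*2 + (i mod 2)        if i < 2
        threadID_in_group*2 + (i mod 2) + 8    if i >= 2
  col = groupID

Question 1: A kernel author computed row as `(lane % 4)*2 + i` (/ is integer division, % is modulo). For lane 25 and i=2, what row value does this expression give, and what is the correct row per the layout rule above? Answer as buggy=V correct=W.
`(lane % 4)*2 + i`[25,2]->4
25: gid=6,tid=1
[2] (1*2+0+8,6) = (10,6)
row: 4 vs 10

buggy=4 correct=10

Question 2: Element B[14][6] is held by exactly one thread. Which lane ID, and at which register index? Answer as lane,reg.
27,2

c: 6->gid=6  r: 14->r8=1,tid=3,i&1=0
L=6*4+3=27  i=1*2+0=2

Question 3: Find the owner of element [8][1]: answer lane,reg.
c=1⇒gr=1  r=8⇒Rb=1,th=0,odd=0
L=1*4+0=4  i=1*2+0=2

4,2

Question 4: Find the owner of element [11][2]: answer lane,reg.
9,3

c=2->g=2  r=11->rb=1,t=1,b0=1
L=2*4+1=9  i=1*2+1=3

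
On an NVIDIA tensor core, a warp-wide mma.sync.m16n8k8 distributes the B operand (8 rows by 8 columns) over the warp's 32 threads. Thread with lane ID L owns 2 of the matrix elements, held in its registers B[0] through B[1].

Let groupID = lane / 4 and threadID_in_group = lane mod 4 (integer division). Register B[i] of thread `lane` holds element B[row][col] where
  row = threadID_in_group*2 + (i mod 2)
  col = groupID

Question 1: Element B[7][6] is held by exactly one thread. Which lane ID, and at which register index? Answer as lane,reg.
27,1

c: 6->gid=6  r: 7->tid=3,i&1=1
L=6*4+3=27  i=1=1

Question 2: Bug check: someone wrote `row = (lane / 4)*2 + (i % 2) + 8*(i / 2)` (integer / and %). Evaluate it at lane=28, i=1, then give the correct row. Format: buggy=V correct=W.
`(lane / 4)*2 + (i % 2) + 8*(i / 2)`[28,1]->15
L=28->g=28>>2=7, t=28&3=0
[1]->row 0·2+1=1  col g=7
row: 15 vs 1

buggy=15 correct=1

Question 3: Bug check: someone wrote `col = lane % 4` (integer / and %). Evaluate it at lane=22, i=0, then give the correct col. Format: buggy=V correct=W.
`lane % 4`[22,0]→2
L=22→G=22>>2=5, T=22&3=2
[0]→row 2·2+0=4  col G=5
col: 2 vs 5

buggy=2 correct=5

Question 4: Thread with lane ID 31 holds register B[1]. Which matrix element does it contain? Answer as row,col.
lane 31: gr=7 (31/4), th=3 (31%4)
i=1: r=3*2+1=7, c=gr=7

7,7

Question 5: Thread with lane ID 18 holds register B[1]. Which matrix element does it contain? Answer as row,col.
lane 18→18/4=4, 18 mod 4=2
i=1  r:2·2+1→5  c:4

5,4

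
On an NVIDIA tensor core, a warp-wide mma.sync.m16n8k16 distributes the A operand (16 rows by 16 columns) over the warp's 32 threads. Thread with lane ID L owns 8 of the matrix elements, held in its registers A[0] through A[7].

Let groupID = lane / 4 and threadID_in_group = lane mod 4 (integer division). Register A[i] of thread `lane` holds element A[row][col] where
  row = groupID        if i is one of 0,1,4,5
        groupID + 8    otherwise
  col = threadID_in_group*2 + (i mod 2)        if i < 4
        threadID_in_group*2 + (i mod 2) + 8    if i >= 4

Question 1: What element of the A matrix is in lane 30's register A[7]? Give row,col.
15,13

lane 30: g=7 (30/4), t=2 (30%4)
i=7: r=7+8=15, c=2*2+1+8=13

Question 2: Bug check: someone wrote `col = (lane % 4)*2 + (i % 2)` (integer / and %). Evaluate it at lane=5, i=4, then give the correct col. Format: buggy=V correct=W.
buggy=2 correct=10

`(lane % 4)*2 + (i % 2)`[5,4]->2
lane 5->5/4=1, 5 mod 4=1
i=4  r:1+0->1  c:2·1+0+8->10
col: 2 vs 10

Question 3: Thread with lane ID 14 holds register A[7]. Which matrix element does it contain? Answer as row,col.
lane 14: gr=3 (14/4), th=2 (14%4)
i=7: r=3+8=11, c=2*2+1+8=13

11,13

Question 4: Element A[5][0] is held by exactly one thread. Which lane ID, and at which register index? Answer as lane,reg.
r=5⇒gr=5,Rb=0  c=0⇒Cb=0,th=0,odd=0
L=5*4+0=20  i=0*4+0*2+0=0

20,0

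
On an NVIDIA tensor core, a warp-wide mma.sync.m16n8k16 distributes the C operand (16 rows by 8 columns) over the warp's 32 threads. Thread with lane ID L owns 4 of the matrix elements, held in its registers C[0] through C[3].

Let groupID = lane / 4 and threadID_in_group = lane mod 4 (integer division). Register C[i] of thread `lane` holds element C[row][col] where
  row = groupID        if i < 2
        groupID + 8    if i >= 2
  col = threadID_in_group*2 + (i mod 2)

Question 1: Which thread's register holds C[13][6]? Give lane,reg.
r: 13->gid=5,r8=1  c: 6->tid=3,i&1=0
L=5*4+3=23  i=1*2+0=2

23,2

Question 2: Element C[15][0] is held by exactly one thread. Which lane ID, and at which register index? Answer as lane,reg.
28,2

r=15->g=7,rb=1  c=0->t=0,b0=0
L=7*4+0=28  i=1*2+0=2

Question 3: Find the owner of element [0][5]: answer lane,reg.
2,1

r=0⇒gr=0,Rb=0  c=5⇒th=2,odd=1
L=0*4+2=2  i=0*2+1=1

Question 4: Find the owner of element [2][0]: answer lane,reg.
8,0

r=2→G=2,rhi=0  c=0→T=0,p=0
L=2*4+0=8  i=0*2+0=0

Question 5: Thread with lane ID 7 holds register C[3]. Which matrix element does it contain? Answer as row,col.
lane 7->7/4=1, 7 mod 4=3
i=3  r:1+8->9  c:2·3+1->7

9,7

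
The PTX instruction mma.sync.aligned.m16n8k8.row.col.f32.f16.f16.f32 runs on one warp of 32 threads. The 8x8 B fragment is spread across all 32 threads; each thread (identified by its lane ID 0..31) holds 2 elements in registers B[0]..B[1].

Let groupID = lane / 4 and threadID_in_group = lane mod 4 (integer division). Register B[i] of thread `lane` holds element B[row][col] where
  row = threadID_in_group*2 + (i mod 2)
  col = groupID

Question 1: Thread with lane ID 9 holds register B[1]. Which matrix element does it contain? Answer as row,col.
3,2

lane 9: gr=2 (9/4), th=1 (9%4)
i=1: r=1*2+1=3, c=gr=2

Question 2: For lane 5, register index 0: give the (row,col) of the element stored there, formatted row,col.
lane 5=>5/4=1, 5 mod 4=1
i=0  r:2·1+0=>2  c:1

2,1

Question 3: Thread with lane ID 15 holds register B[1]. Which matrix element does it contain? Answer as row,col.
7,3

L=15=>grp=15>>2=3, tig=15&3=3
[1]=>row 3·2+1=7  col grp=3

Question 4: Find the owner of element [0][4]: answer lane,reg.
c:4=>grp=4  r:0=>tig=0,lo=0
L=4*4+0=16  i=0=0

16,0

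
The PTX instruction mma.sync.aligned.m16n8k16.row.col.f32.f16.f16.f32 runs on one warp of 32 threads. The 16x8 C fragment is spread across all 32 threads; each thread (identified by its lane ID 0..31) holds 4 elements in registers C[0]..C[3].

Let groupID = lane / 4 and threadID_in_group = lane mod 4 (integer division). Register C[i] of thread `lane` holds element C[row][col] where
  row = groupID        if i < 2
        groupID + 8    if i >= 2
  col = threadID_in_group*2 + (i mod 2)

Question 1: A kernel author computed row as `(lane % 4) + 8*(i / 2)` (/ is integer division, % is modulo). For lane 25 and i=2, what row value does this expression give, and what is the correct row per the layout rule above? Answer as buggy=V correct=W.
`(lane % 4) + 8*(i / 2)`[25,2]=>9
25: grp=6,tig=1
[2] (6+8,1*2+0) = (14,2)
row: 9 vs 14

buggy=9 correct=14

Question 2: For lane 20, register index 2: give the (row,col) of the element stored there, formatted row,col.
13,0

20: gr=5,th=0
[2] (5+8,0*2+0) = (13,0)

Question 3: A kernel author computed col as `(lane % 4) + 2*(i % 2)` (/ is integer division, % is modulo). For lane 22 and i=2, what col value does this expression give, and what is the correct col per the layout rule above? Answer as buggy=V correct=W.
`(lane % 4) + 2*(i % 2)`[22,2]→2
22: G=5,T=2
[2] (5+8,2*2+0) = (13,4)
col: 2 vs 4

buggy=2 correct=4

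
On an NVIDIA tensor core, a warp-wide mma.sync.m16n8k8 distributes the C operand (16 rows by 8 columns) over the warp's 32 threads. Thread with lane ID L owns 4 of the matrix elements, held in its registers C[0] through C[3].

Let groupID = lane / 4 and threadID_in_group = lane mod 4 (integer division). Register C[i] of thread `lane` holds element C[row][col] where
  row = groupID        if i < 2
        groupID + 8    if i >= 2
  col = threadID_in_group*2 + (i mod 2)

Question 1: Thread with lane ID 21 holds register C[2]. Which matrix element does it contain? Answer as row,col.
lane 21->21/4=5, 21 mod 4=1
i=2  r:5+8->13  c:2·1+0->2

13,2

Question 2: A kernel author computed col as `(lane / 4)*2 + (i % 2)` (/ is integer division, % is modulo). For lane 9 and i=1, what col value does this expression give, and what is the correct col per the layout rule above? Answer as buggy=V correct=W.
`(lane / 4)*2 + (i % 2)`[9,1]=>5
lane 9=>9/4=2, 9 mod 4=1
i=1  r:2+0=>2  c:2·1+1=>3
col: 5 vs 3

buggy=5 correct=3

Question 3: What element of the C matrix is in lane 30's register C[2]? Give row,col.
L=30->g=30>>2=7, t=30&3=2
[2]->row 7+8=15  col 2·2+0=4

15,4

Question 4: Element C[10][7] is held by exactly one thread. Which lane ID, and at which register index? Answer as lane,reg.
11,3

r:10=>grp=2,rB=1  c:7=>tig=3,lo=1
L=2*4+3=11  i=1*2+1=3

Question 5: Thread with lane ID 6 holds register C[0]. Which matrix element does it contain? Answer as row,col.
L=6→G=6>>2=1, T=6&3=2
[0]→row 1+0=1  col 2·2+0=4

1,4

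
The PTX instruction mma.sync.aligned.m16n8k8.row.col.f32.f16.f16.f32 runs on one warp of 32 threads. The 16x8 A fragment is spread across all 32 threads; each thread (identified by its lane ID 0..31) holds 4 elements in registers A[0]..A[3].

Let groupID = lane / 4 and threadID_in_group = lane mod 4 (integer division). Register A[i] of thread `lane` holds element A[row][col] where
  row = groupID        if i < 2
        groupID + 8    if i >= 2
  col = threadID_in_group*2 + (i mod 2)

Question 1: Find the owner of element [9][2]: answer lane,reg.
5,2

r:9=>grp=1,rB=1  c:2=>tig=1,lo=0
L=1*4+1=5  i=1*2+0=2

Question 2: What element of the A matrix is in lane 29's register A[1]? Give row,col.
lane 29: G=7 (29/4), T=1 (29%4)
i=1: r=7+0=7, c=1*2+1=3

7,3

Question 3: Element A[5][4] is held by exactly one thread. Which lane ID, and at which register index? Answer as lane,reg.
22,0

r: 5->gid=5,r8=0  c: 4->tid=2,i&1=0
L=5*4+2=22  i=0*2+0=0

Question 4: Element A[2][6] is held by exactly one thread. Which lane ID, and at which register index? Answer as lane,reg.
r=2→G=2,rhi=0  c=6→T=3,p=0
L=2*4+3=11  i=0*2+0=0

11,0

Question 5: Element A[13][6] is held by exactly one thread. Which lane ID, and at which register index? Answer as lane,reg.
23,2

r:13=>grp=5,rB=1  c:6=>tig=3,lo=0
L=5*4+3=23  i=1*2+0=2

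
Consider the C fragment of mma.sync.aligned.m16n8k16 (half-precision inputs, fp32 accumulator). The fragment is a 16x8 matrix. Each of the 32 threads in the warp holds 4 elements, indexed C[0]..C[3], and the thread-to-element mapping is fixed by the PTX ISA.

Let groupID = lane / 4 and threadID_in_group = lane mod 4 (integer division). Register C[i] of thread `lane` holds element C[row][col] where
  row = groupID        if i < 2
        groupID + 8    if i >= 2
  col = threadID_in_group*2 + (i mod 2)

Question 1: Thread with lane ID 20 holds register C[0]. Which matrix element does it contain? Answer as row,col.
5,0

lane 20->20/4=5, 20 mod 4=0
i=0  r:5+0->5  c:2·0+0->0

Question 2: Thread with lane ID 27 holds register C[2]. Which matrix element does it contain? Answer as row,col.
14,6

lane 27=>27/4=6, 27 mod 4=3
i=2  r:6+8=>14  c:2·3+0=>6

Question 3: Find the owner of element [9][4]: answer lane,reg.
6,2

r: 9->gid=1,r8=1  c: 4->tid=2,i&1=0
L=1*4+2=6  i=1*2+0=2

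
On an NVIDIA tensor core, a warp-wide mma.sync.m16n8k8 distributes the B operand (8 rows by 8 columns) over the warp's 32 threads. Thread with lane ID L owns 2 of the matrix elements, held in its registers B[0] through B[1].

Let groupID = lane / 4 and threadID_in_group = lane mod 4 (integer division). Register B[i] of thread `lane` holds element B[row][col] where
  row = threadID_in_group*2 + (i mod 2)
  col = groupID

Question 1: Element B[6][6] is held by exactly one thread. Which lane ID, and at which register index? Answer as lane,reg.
c:6=>grp=6  r:6=>tig=3,lo=0
L=6*4+3=27  i=0=0

27,0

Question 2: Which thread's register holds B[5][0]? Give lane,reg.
c=0->g=0  r=5->t=2,b0=1
L=0*4+2=2  i=1=1

2,1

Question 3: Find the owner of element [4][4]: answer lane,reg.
c:4=>grp=4  r:4=>tig=2,lo=0
L=4*4+2=18  i=0=0

18,0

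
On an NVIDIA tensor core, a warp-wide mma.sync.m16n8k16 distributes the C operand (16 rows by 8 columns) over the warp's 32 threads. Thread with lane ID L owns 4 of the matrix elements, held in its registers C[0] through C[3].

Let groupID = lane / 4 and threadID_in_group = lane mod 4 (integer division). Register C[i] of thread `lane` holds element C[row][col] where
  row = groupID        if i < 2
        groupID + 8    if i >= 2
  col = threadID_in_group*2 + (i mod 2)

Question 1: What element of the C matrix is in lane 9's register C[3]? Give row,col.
lane 9: G=2 (9/4), T=1 (9%4)
i=3: r=2+8=10, c=1*2+1=3

10,3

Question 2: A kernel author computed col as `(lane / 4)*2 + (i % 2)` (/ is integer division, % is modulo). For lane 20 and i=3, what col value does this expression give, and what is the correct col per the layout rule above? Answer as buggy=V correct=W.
`(lane / 4)*2 + (i % 2)`[20,3]->11
L=20->g=20>>2=5, t=20&3=0
[3]->row 5+8=13  col 0·2+1=1
col: 11 vs 1

buggy=11 correct=1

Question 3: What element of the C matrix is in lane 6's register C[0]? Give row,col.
lane 6->6/4=1, 6 mod 4=2
i=0  r:1+0->1  c:2·2+0->4

1,4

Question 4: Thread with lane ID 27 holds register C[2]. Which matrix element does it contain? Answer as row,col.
14,6

L=27⇒gr=27>>2=6, th=27&3=3
[2]⇒row 6+8=14  col 3·2+0=6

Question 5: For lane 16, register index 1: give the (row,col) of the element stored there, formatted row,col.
4,1

L=16⇒gr=16>>2=4, th=16&3=0
[1]⇒row 4+0=4  col 0·2+1=1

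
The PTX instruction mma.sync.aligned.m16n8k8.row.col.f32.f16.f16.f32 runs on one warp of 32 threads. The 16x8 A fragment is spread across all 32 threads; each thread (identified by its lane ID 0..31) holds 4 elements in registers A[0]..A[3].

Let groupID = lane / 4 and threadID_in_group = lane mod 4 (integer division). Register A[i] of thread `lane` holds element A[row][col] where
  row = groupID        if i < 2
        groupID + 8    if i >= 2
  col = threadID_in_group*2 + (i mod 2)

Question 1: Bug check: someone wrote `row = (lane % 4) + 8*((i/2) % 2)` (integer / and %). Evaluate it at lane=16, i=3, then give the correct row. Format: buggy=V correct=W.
buggy=8 correct=12

`(lane % 4) + 8*((i/2) % 2)`[16,3]→8
16: G=4,T=0
[3] (4+8,0*2+1) = (12,1)
row: 8 vs 12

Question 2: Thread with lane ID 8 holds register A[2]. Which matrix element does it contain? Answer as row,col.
10,0

lane 8=>8/4=2, 8 mod 4=0
i=2  r:2+8=>10  c:2·0+0=>0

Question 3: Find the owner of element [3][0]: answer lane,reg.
12,0

r=3⇒gr=3,Rb=0  c=0⇒th=0,odd=0
L=3*4+0=12  i=0*2+0=0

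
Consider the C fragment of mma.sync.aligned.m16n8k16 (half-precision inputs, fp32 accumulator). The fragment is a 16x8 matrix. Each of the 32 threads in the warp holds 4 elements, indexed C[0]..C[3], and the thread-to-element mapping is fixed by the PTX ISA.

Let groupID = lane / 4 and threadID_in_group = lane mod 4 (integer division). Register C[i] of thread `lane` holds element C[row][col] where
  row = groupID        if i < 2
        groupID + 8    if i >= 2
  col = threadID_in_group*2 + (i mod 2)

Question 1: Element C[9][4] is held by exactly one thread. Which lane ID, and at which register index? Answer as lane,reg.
r=9⇒gr=1,Rb=1  c=4⇒th=2,odd=0
L=1*4+2=6  i=1*2+0=2

6,2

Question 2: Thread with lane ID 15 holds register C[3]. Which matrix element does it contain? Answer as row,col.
11,7

lane 15: gid=3 (15/4), tid=3 (15%4)
i=3: r=3+8=11, c=3*2+1=7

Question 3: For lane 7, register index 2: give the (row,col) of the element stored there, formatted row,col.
L=7→G=7>>2=1, T=7&3=3
[2]→row 1+8=9  col 3·2+0=6

9,6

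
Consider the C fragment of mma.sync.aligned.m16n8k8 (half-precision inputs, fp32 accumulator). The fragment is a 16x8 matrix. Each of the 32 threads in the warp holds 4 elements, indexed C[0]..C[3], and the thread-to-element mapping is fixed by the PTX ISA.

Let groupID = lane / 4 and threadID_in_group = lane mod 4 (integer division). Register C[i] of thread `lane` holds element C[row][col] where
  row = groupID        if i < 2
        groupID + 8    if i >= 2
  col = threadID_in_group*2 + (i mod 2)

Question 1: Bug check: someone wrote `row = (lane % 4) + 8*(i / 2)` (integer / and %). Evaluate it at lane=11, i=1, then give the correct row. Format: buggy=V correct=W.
buggy=3 correct=2

`(lane % 4) + 8*(i / 2)`[11,1]=>3
L=11=>grp=11>>2=2, tig=11&3=3
[1]=>row 2+0=2  col 3·2+1=7
row: 3 vs 2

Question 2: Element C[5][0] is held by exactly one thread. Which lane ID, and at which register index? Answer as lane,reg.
r=5⇒gr=5,Rb=0  c=0⇒th=0,odd=0
L=5*4+0=20  i=0*2+0=0

20,0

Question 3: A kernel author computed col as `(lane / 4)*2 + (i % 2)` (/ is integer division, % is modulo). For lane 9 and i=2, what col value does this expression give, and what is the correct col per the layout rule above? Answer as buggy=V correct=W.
`(lane / 4)*2 + (i % 2)`[9,2]→4
9: G=2,T=1
[2] (2+8,1*2+0) = (10,2)
col: 4 vs 2

buggy=4 correct=2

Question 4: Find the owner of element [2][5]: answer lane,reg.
10,1

r: 2->gid=2,r8=0  c: 5->tid=2,i&1=1
L=2*4+2=10  i=0*2+1=1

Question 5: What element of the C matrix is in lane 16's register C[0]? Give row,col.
lane 16⇒16/4=4, 16 mod 4=0
i=0  r:4+0⇒4  c:2·0+0⇒0

4,0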